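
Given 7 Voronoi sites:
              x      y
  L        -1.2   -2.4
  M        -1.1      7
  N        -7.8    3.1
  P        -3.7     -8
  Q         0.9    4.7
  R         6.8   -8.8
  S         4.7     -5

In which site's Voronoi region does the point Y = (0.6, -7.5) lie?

Squared Euclidean distances:
|YL|² = (0.6−(-1.2))² + (-7.5−(-2.4))² = 3.24 + 26.01 = 29.25
|YM|² = (0.6−(-1.1))² + (-7.5−7)² = 2.89 + 210.25 = 213.14
|YN|² = (0.6−(-7.8))² + (-7.5−3.1)² = 70.56 + 112.36 = 182.92
|YP|² = (0.6−(-3.7))² + (-7.5−(-8))² = 18.49 + 0.25 = 18.74
|YQ|² = (0.6−0.9)² + (-7.5−4.7)² = 0.09 + 148.84 = 148.93
|YR|² = (0.6−6.8)² + (-7.5−(-8.8))² = 38.44 + 1.69 = 40.13
|YS|² = (0.6−4.7)² + (-7.5−(-5))² = 16.81 + 6.25 = 23.06
The smallest is to P, so Y lies in the Voronoi region of P.

P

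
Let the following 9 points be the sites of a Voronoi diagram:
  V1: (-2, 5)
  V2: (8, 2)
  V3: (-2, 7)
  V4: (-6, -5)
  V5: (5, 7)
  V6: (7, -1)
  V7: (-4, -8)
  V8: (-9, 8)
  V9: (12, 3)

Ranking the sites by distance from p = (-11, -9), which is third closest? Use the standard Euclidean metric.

Compare squared distances (the ordering matches that of the actual distances):
|pV1|² = (-11−(-2))² + (-9−5)² = 81 + 196 = 277
|pV2|² = (-11−8)² + (-9−2)² = 361 + 121 = 482
|pV3|² = (-11−(-2))² + (-9−7)² = 81 + 256 = 337
|pV4|² = (-11−(-6))² + (-9−(-5))² = 25 + 16 = 41
|pV5|² = (-11−5)² + (-9−7)² = 256 + 256 = 512
|pV6|² = (-11−7)² + (-9−(-1))² = 324 + 64 = 388
|pV7|² = (-11−(-4))² + (-9−(-8))² = 49 + 1 = 50
|pV8|² = (-11−(-9))² + (-9−8)² = 4 + 289 = 293
|pV9|² = (-11−12)² + (-9−3)² = 529 + 144 = 673
Sorted ascending: V4, V7, V1, V8, … — the third-nearest is V1.

V1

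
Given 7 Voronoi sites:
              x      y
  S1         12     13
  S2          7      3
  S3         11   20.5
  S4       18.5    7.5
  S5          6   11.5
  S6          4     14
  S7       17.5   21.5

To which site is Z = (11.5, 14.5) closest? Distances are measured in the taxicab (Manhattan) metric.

d(Z,S1) = |11.5−12| + |14.5−13| = 0.5 + 1.5 = 2
d(Z,S2) = |11.5−7| + |14.5−3| = 4.5 + 11.5 = 16
d(Z,S3) = |11.5−11| + |14.5−20.5| = 0.5 + 6 = 6.5
d(Z,S4) = |11.5−18.5| + |14.5−7.5| = 7 + 7 = 14
d(Z,S5) = |11.5−6| + |14.5−11.5| = 5.5 + 3 = 8.5
d(Z,S6) = |11.5−4| + |14.5−14| = 7.5 + 0.5 = 8
d(Z,S7) = |11.5−17.5| + |14.5−21.5| = 6 + 7 = 13
The smallest is to S1, so Z lies in the Voronoi region of S1.

S1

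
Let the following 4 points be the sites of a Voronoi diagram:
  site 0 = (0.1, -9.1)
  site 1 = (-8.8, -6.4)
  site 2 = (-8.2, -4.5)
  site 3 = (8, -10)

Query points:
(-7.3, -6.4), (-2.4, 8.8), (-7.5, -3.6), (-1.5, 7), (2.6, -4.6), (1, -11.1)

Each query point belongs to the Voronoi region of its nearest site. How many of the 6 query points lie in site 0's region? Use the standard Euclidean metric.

(-7.3, -6.4) — d² to each: site 0:62.05, site 1:2.25, site 2:4.42, site 3:247.05 → nearest is site 1
(-2.4, 8.8) — d² to each: site 0:326.66, site 1:272, site 2:210.53, site 3:461.6 → nearest is site 2
(-7.5, -3.6) — d² to each: site 0:88.01, site 1:9.53, site 2:1.3, site 3:281.21 → nearest is site 2
(-1.5, 7) — d² to each: site 0:261.77, site 1:232.85, site 2:177.14, site 3:379.25 → nearest is site 2
(2.6, -4.6) — d² to each: site 0:26.5, site 1:133.2, site 2:116.65, site 3:58.32 → nearest is site 0
(1, -11.1) — d² to each: site 0:4.81, site 1:118.13, site 2:128.2, site 3:50.21 → nearest is site 0
2 of the 6 points have site 0 as nearest.

2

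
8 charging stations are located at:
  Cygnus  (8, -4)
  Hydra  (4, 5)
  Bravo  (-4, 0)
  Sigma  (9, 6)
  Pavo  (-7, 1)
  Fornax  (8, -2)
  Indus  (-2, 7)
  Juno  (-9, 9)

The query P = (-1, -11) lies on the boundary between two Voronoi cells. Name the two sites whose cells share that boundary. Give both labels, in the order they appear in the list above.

Cygnus and Bravo

Squared distances from P to each site:
d²(P, Cygnus) = (-1−8)² + (-11−(-4))² = 81 + 49 = 130
d²(P, Hydra) = (-1−4)² + (-11−5)² = 25 + 256 = 281
d²(P, Bravo) = (-1−(-4))² + (-11−0)² = 9 + 121 = 130
d²(P, Sigma) = (-1−9)² + (-11−6)² = 100 + 289 = 389
d²(P, Pavo) = (-1−(-7))² + (-11−1)² = 36 + 144 = 180
d²(P, Fornax) = (-1−8)² + (-11−(-2))² = 81 + 81 = 162
d²(P, Indus) = (-1−(-2))² + (-11−7)² = 1 + 324 = 325
d²(P, Juno) = (-1−(-9))² + (-11−9)² = 64 + 400 = 464
P is equidistant from Cygnus and Bravo (both at squared distance 130), and every other site is strictly farther — so P lies on the Cygnus–Bravo Voronoi edge.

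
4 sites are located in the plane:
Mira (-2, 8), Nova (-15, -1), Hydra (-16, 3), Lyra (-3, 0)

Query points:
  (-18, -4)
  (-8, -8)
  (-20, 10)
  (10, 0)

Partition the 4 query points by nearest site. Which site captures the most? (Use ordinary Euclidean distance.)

(-18, -4) — d² to each: Mira:400, Nova:18, Hydra:53, Lyra:241 → nearest is Nova
(-8, -8) — d² to each: Mira:292, Nova:98, Hydra:185, Lyra:89 → nearest is Lyra
(-20, 10) — d² to each: Mira:328, Nova:146, Hydra:65, Lyra:389 → nearest is Hydra
(10, 0) — d² to each: Mira:208, Nova:626, Hydra:685, Lyra:169 → nearest is Lyra
Tally — Nova:1, Hydra:1, Lyra:2. Lyra captures the most (2).

Lyra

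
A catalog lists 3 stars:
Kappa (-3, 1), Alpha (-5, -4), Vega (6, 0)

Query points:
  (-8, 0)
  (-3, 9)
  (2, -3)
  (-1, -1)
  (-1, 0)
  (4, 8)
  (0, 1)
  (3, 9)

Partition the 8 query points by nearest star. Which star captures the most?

(-8, 0) — d² to each: Kappa:26, Alpha:25, Vega:196 → nearest is Alpha
(-3, 9) — d² to each: Kappa:64, Alpha:173, Vega:162 → nearest is Kappa
(2, -3) — d² to each: Kappa:41, Alpha:50, Vega:25 → nearest is Vega
(-1, -1) — d² to each: Kappa:8, Alpha:25, Vega:50 → nearest is Kappa
(-1, 0) — d² to each: Kappa:5, Alpha:32, Vega:49 → nearest is Kappa
(4, 8) — d² to each: Kappa:98, Alpha:225, Vega:68 → nearest is Vega
(0, 1) — d² to each: Kappa:9, Alpha:50, Vega:37 → nearest is Kappa
(3, 9) — d² to each: Kappa:100, Alpha:233, Vega:90 → nearest is Vega
Tally — Kappa:4, Alpha:1, Vega:3. Kappa captures the most (4).

Kappa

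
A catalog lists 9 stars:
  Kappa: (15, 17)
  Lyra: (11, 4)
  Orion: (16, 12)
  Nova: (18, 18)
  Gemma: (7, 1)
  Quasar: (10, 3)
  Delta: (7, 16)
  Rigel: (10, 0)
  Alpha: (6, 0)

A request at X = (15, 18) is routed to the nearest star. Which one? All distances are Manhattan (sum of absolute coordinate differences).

d(X, Kappa) = 0 + 1 = 1
d(X, Lyra) = 4 + 14 = 18
d(X, Orion) = 1 + 6 = 7
d(X, Nova) = 3 + 0 = 3
d(X, Gemma) = 8 + 17 = 25
d(X, Quasar) = 5 + 15 = 20
d(X, Delta) = 8 + 2 = 10
d(X, Rigel) = 5 + 18 = 23
d(X, Alpha) = 9 + 18 = 27
Kappa is nearest.

Kappa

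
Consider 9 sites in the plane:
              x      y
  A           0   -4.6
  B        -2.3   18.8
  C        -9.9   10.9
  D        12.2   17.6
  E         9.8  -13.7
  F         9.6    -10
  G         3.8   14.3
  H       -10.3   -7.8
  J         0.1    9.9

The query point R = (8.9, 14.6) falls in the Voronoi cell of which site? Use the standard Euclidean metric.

Since √ is increasing, it suffices to compare squared distances:
|RA|² = 79.21 + 368.64 = 447.85
|RB|² = 125.44 + 17.64 = 143.08
|RC|² = 353.44 + 13.69 = 367.13
|RD|² = 10.89 + 9 = 19.89
|RE|² = 0.81 + 800.89 = 801.7
|RF|² = 0.49 + 605.16 = 605.65
|RG|² = 26.01 + 0.09 = 26.1
|RH|² = 368.64 + 501.76 = 870.4
|RJ|² = 77.44 + 22.09 = 99.53
Minimum is at D.

D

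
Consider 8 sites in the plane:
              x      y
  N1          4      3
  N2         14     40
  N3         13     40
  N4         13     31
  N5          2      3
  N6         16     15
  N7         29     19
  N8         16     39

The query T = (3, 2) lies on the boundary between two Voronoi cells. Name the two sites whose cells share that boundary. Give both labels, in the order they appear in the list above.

Squared distances from T to each site:
|TN1|² = 1 + 1 = 2
|TN2|² = 121 + 1444 = 1565
|TN3|² = 100 + 1444 = 1544
|TN4|² = 100 + 841 = 941
|TN5|² = 1 + 1 = 2
|TN6|² = 169 + 169 = 338
|TN7|² = 676 + 289 = 965
|TN8|² = 169 + 1369 = 1538
T is equidistant from N1 and N5 (both at squared distance 2), and every other site is strictly farther — so T lies on the N1–N5 Voronoi edge.

N1 and N5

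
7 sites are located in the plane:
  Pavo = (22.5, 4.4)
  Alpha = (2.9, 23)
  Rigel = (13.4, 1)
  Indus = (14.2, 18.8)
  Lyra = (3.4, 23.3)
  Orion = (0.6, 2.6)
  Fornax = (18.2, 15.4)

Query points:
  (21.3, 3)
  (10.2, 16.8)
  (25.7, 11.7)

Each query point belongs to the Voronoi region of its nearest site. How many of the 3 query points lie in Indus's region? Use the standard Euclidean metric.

1

(21.3, 3) — d² to each: Pavo:3.4, Alpha:738.56, Rigel:66.41, Indus:300.05, Lyra:732.5, Orion:428.65, Fornax:163.37 → nearest is Pavo
(10.2, 16.8) — d² to each: Pavo:305.05, Alpha:91.73, Rigel:259.88, Indus:20, Lyra:88.49, Orion:293.8, Fornax:65.96 → nearest is Indus
(25.7, 11.7) — d² to each: Pavo:63.53, Alpha:647.53, Rigel:265.78, Indus:182.66, Lyra:631.85, Orion:712.82, Fornax:69.94 → nearest is Pavo
1 of the 3 points has Indus as nearest.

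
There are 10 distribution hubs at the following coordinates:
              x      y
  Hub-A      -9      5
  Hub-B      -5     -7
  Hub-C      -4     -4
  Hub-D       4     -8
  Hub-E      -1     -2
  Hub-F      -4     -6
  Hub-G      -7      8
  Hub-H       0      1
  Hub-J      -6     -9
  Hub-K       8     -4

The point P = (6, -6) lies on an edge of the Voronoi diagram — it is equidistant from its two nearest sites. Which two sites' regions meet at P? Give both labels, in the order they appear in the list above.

Squared distances from P to each site:
d²(P, Hub-A) = 225 + 121 = 346
d²(P, Hub-B) = 121 + 1 = 122
d²(P, Hub-C) = 100 + 4 = 104
d²(P, Hub-D) = 4 + 4 = 8
d²(P, Hub-E) = 49 + 16 = 65
d²(P, Hub-F) = 100 + 0 = 100
d²(P, Hub-G) = 169 + 196 = 365
d²(P, Hub-H) = 36 + 49 = 85
d²(P, Hub-J) = 144 + 9 = 153
d²(P, Hub-K) = 4 + 4 = 8
P is equidistant from Hub-D and Hub-K (both at squared distance 8), and every other site is strictly farther — so P lies on the Hub-D–Hub-K Voronoi edge.

Hub-D and Hub-K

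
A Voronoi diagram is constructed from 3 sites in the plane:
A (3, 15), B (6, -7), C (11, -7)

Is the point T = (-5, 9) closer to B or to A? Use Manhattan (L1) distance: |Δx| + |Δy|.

d(T,B) = |-5−6| + |9−(-7)| = 11 + 16 = 27
d(T,A) = |-5−3| + |9−15| = 8 + 6 = 14
27 > 14, so A is closer.

A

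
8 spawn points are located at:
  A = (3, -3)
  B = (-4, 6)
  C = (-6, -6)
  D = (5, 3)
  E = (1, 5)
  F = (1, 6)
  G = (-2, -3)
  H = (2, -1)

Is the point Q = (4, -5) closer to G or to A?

Compare squared distances:
|QG|² = (4−(-2))² + (-5−(-3))² = 36 + 4 = 40
|QA|² = (4−3)² + (-5−(-3))² = 1 + 4 = 5
40 > 5, so A is closer.

A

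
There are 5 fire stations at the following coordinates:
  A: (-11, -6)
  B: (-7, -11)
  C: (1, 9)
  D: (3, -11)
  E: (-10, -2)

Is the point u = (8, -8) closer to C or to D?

Compare squared distances:
|uC|² = (8−1)² + (-8−9)² = 49 + 289 = 338
|uD|² = (8−3)² + (-8−(-11))² = 25 + 9 = 34
338 > 34, so D is closer.

D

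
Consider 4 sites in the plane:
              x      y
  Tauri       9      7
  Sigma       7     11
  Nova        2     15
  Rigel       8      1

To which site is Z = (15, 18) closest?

Sigma

Since √ is increasing, it suffices to compare squared distances:
d²(Z, Tauri) = (15−9)² + (18−7)² = 36 + 121 = 157
d²(Z, Sigma) = (15−7)² + (18−11)² = 64 + 49 = 113
d²(Z, Nova) = (15−2)² + (18−15)² = 169 + 9 = 178
d²(Z, Rigel) = (15−8)² + (18−1)² = 49 + 289 = 338
Sigma is nearest.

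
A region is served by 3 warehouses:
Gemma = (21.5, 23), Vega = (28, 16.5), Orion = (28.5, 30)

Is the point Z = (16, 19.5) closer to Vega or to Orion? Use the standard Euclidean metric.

Compare squared distances:
d²(Z, Vega) = (16−28)² + (19.5−16.5)² = 144 + 9 = 153
d²(Z, Orion) = (16−28.5)² + (19.5−30)² = 156.25 + 110.25 = 266.5
153 < 266.5, so Vega is closer.

Vega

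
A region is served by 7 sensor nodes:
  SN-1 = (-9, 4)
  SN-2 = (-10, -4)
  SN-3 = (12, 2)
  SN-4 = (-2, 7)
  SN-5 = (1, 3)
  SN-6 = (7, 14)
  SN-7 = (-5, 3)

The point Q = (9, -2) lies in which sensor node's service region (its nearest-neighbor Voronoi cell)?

SN-3

Compare squared distances (the ordering matches that of the actual distances):
d²(Q, SN-1) = (9−(-9))² + (-2−4)² = 324 + 36 = 360
d²(Q, SN-2) = (9−(-10))² + (-2−(-4))² = 361 + 4 = 365
d²(Q, SN-3) = (9−12)² + (-2−2)² = 9 + 16 = 25
d²(Q, SN-4) = (9−(-2))² + (-2−7)² = 121 + 81 = 202
d²(Q, SN-5) = (9−1)² + (-2−3)² = 64 + 25 = 89
d²(Q, SN-6) = (9−7)² + (-2−14)² = 4 + 256 = 260
d²(Q, SN-7) = (9−(-5))² + (-2−3)² = 196 + 25 = 221
SN-3 is nearest.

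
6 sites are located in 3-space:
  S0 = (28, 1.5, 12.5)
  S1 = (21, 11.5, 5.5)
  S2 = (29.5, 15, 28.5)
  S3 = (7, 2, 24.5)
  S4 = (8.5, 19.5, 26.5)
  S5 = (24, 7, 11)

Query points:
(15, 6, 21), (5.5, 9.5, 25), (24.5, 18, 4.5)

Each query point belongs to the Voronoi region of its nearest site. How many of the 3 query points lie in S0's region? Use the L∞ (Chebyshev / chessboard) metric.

(15, 6, 21) — d to each: S0:13, S1:15.5, S2:14.5, S3:8, S4:13.5, S5:10 → nearest is S3
(5.5, 9.5, 25) — d to each: S0:22.5, S1:19.5, S2:24, S3:7.5, S4:10, S5:18.5 → nearest is S3
(24.5, 18, 4.5) — d to each: S0:16.5, S1:6.5, S2:24, S3:20, S4:22, S5:11 → nearest is S1
0 of the 3 points have S0 as nearest.

0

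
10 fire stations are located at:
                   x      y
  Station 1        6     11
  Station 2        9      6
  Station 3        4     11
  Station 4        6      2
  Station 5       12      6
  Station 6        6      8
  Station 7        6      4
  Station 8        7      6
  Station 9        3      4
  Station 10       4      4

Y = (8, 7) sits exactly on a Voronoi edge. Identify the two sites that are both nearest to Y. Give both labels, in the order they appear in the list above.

Station 2 and Station 8

Squared distances from Y to each site:
d²(Y, Station 1) = (8−6)² + (7−11)² = 4 + 16 = 20
d²(Y, Station 2) = (8−9)² + (7−6)² = 1 + 1 = 2
d²(Y, Station 3) = (8−4)² + (7−11)² = 16 + 16 = 32
d²(Y, Station 4) = (8−6)² + (7−2)² = 4 + 25 = 29
d²(Y, Station 5) = (8−12)² + (7−6)² = 16 + 1 = 17
d²(Y, Station 6) = (8−6)² + (7−8)² = 4 + 1 = 5
d²(Y, Station 7) = (8−6)² + (7−4)² = 4 + 9 = 13
d²(Y, Station 8) = (8−7)² + (7−6)² = 1 + 1 = 2
d²(Y, Station 9) = (8−3)² + (7−4)² = 25 + 9 = 34
d²(Y, Station 10) = (8−4)² + (7−4)² = 16 + 9 = 25
Y is equidistant from Station 2 and Station 8 (both at squared distance 2), and every other site is strictly farther — so Y lies on the Station 2–Station 8 Voronoi edge.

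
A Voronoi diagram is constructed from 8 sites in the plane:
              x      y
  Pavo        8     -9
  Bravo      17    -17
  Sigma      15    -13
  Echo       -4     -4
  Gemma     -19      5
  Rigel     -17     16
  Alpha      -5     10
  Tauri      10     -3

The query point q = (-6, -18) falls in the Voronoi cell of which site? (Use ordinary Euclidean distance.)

Echo

Since √ is increasing, it suffices to compare squared distances:
d²(q, Pavo) = 196 + 81 = 277
d²(q, Bravo) = 529 + 1 = 530
d²(q, Sigma) = 441 + 25 = 466
d²(q, Echo) = 4 + 196 = 200
d²(q, Gemma) = 169 + 529 = 698
d²(q, Rigel) = 121 + 1156 = 1277
d²(q, Alpha) = 1 + 784 = 785
d²(q, Tauri) = 256 + 225 = 481
The smallest is to Echo, so q lies in the Voronoi region of Echo.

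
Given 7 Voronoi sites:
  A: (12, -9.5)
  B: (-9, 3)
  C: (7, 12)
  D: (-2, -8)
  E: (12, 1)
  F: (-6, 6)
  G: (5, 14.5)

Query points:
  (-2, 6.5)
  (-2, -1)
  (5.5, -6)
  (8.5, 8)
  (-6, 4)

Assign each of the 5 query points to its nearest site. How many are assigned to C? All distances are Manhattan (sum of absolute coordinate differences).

1

(-2, 6.5) — d to each: A:30, B:10.5, C:14.5, D:14.5, E:19.5, F:4.5, G:15 → nearest is F
(-2, -1) — d to each: A:22.5, B:11, C:22, D:7, E:16, F:11, G:22.5 → nearest is D
(5.5, -6) — d to each: A:10, B:23.5, C:19.5, D:9.5, E:13.5, F:23.5, G:21 → nearest is D
(8.5, 8) — d to each: A:21, B:22.5, C:5.5, D:26.5, E:10.5, F:16.5, G:10 → nearest is C
(-6, 4) — d to each: A:31.5, B:4, C:21, D:16, E:21, F:2, G:21.5 → nearest is F
1 of the 5 points has C as nearest.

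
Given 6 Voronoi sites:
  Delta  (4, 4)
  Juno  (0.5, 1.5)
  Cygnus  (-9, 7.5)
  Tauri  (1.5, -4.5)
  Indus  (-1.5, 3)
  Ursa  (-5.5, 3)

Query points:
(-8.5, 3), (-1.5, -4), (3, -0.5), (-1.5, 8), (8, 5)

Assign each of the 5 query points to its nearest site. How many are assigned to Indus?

(-8.5, 3) — d² to each: Delta:157.25, Juno:83.25, Cygnus:20.5, Tauri:156.25, Indus:49, Ursa:9 → nearest is Ursa
(-1.5, -4) — d² to each: Delta:94.25, Juno:34.25, Cygnus:188.5, Tauri:9.25, Indus:49, Ursa:65 → nearest is Tauri
(3, -0.5) — d² to each: Delta:21.25, Juno:10.25, Cygnus:208, Tauri:18.25, Indus:32.5, Ursa:84.5 → nearest is Juno
(-1.5, 8) — d² to each: Delta:46.25, Juno:46.25, Cygnus:56.5, Tauri:165.25, Indus:25, Ursa:41 → nearest is Indus
(8, 5) — d² to each: Delta:17, Juno:68.5, Cygnus:295.25, Tauri:132.5, Indus:94.25, Ursa:186.25 → nearest is Delta
1 of the 5 points has Indus as nearest.

1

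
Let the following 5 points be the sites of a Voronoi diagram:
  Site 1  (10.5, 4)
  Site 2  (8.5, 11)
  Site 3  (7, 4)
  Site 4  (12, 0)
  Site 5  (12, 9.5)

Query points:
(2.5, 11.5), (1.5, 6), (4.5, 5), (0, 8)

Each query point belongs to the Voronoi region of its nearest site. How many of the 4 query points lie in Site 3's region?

3

(2.5, 11.5) — d² to each: Site 1:120.25, Site 2:36.25, Site 3:76.5, Site 4:222.5, Site 5:94.25 → nearest is Site 2
(1.5, 6) — d² to each: Site 1:85, Site 2:74, Site 3:34.25, Site 4:146.25, Site 5:122.5 → nearest is Site 3
(4.5, 5) — d² to each: Site 1:37, Site 2:52, Site 3:7.25, Site 4:81.25, Site 5:76.5 → nearest is Site 3
(0, 8) — d² to each: Site 1:126.25, Site 2:81.25, Site 3:65, Site 4:208, Site 5:146.25 → nearest is Site 3
3 of the 4 points have Site 3 as nearest.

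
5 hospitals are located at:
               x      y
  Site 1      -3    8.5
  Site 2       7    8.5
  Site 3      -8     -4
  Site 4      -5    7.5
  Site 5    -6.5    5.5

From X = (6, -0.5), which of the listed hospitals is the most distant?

Site 3

Since √ is increasing, it suffices to compare squared distances:
d²(X, Site 1) = (6−(-3))² + (-0.5−8.5)² = 81 + 81 = 162
d²(X, Site 2) = (6−7)² + (-0.5−8.5)² = 1 + 81 = 82
d²(X, Site 3) = (6−(-8))² + (-0.5−(-4))² = 196 + 12.25 = 208.25
d²(X, Site 4) = (6−(-5))² + (-0.5−7.5)² = 121 + 64 = 185
d²(X, Site 5) = (6−(-6.5))² + (-0.5−5.5)² = 156.25 + 36 = 192.25
The largest is to Site 3.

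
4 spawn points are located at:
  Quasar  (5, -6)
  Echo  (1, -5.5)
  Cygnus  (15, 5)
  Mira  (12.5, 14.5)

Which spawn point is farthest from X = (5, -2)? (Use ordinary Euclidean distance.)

Compare squared distances (the ordering matches that of the actual distances):
d²(X, Quasar) = 0 + 16 = 16
d²(X, Echo) = 16 + 12.25 = 28.25
d²(X, Cygnus) = 100 + 49 = 149
d²(X, Mira) = 56.25 + 272.25 = 328.5
The largest is to Mira.

Mira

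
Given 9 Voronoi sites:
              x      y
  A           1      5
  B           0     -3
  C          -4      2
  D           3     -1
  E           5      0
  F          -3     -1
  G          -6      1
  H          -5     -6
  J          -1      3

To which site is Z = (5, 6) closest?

A

Squared Euclidean distances:
|ZA|² = (5−1)² + (6−5)² = 16 + 1 = 17
|ZB|² = (5−0)² + (6−(-3))² = 25 + 81 = 106
|ZC|² = (5−(-4))² + (6−2)² = 81 + 16 = 97
|ZD|² = (5−3)² + (6−(-1))² = 4 + 49 = 53
|ZE|² = (5−5)² + (6−0)² = 0 + 36 = 36
|ZF|² = (5−(-3))² + (6−(-1))² = 64 + 49 = 113
|ZG|² = (5−(-6))² + (6−1)² = 121 + 25 = 146
|ZH|² = (5−(-5))² + (6−(-6))² = 100 + 144 = 244
|ZJ|² = (5−(-1))² + (6−3)² = 36 + 9 = 45
A is nearest.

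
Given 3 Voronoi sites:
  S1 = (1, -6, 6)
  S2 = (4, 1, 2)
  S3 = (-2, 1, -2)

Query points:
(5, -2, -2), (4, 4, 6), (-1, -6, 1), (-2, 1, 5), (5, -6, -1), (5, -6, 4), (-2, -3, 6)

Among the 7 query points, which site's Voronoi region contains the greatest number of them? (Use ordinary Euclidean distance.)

(5, -2, -2) — d² to each: S1:96, S2:26, S3:58 → nearest is S2
(4, 4, 6) — d² to each: S1:109, S2:25, S3:109 → nearest is S2
(-1, -6, 1) — d² to each: S1:29, S2:75, S3:59 → nearest is S1
(-2, 1, 5) — d² to each: S1:59, S2:45, S3:49 → nearest is S2
(5, -6, -1) — d² to each: S1:65, S2:59, S3:99 → nearest is S2
(5, -6, 4) — d² to each: S1:20, S2:54, S3:134 → nearest is S1
(-2, -3, 6) — d² to each: S1:18, S2:68, S3:80 → nearest is S1
Tally — S1:3, S2:4. S2 captures the most (4).

S2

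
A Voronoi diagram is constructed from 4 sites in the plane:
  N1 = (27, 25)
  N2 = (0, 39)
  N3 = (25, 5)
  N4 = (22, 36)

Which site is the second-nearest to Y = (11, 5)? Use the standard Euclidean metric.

Compare squared distances (the ordering matches that of the actual distances):
|YN1|² = (11−27)² + (5−25)² = 256 + 400 = 656
|YN2|² = (11−0)² + (5−39)² = 121 + 1156 = 1277
|YN3|² = (11−25)² + (5−5)² = 196 + 0 = 196
|YN4|² = (11−22)² + (5−36)² = 121 + 961 = 1082
Sorted ascending: N3, N1, N4, … — the second-nearest is N1.

N1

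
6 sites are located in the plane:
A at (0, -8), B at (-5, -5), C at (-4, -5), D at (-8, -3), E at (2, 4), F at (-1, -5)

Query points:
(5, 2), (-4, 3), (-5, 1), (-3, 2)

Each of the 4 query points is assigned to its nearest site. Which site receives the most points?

(5, 2) — d² to each: A:125, B:149, C:130, D:194, E:13, F:85 → nearest is E
(-4, 3) — d² to each: A:137, B:65, C:64, D:52, E:37, F:73 → nearest is E
(-5, 1) — d² to each: A:106, B:36, C:37, D:25, E:58, F:52 → nearest is D
(-3, 2) — d² to each: A:109, B:53, C:50, D:50, E:29, F:53 → nearest is E
Tally — D:1, E:3. E captures the most (3).

E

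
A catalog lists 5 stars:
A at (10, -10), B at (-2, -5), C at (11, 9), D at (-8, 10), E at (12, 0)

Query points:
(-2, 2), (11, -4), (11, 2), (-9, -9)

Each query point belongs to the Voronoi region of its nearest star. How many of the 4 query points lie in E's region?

(-2, 2) — d² to each: A:288, B:49, C:218, D:100, E:200 → nearest is B
(11, -4) — d² to each: A:37, B:170, C:169, D:557, E:17 → nearest is E
(11, 2) — d² to each: A:145, B:218, C:49, D:425, E:5 → nearest is E
(-9, -9) — d² to each: A:362, B:65, C:724, D:362, E:522 → nearest is B
2 of the 4 points have E as nearest.

2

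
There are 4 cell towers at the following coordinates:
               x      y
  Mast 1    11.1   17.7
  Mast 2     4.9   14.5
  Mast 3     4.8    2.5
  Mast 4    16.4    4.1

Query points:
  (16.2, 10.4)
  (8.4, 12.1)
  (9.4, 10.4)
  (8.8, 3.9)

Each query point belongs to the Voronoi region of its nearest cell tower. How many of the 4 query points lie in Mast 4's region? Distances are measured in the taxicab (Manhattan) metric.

1

(16.2, 10.4) — d to each: Mast 1:12.4, Mast 2:15.4, Mast 3:19.3, Mast 4:6.5 → nearest is Mast 4
(8.4, 12.1) — d to each: Mast 1:8.3, Mast 2:5.9, Mast 3:13.2, Mast 4:16 → nearest is Mast 2
(9.4, 10.4) — d to each: Mast 1:9, Mast 2:8.6, Mast 3:12.5, Mast 4:13.3 → nearest is Mast 2
(8.8, 3.9) — d to each: Mast 1:16.1, Mast 2:14.5, Mast 3:5.4, Mast 4:7.8 → nearest is Mast 3
1 of the 4 points has Mast 4 as nearest.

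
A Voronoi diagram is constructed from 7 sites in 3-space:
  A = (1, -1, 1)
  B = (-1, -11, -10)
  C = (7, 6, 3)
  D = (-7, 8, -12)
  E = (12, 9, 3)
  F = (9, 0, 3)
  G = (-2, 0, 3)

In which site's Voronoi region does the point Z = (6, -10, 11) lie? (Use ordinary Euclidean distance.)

F

Compare squared distances (the ordering matches that of the actual distances):
|ZA|² = 25 + 81 + 100 = 206
|ZB|² = 49 + 1 + 441 = 491
|ZC|² = 1 + 256 + 64 = 321
|ZD|² = 169 + 324 + 529 = 1022
|ZE|² = 36 + 361 + 64 = 461
|ZF|² = 9 + 100 + 64 = 173
|ZG|² = 64 + 100 + 64 = 228
Minimum is at F.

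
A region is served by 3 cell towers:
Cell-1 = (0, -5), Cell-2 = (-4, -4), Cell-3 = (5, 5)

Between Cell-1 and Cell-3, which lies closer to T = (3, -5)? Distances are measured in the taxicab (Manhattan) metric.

Cell-1

d(T, Cell-1) = |3−0| + |-5−(-5)| = 3 + 0 = 3
d(T, Cell-3) = |3−5| + |-5−5| = 2 + 10 = 12
3 < 12, so Cell-1 is closer.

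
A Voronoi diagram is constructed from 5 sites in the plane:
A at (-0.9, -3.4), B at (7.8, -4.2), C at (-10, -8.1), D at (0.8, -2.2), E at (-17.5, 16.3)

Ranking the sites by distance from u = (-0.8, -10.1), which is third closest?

C

Since √ is increasing, it suffices to compare squared distances:
|uA|² = (-0.8−(-0.9))² + (-10.1−(-3.4))² = 0.01 + 44.89 = 44.9
|uB|² = (-0.8−7.8)² + (-10.1−(-4.2))² = 73.96 + 34.81 = 108.77
|uC|² = (-0.8−(-10))² + (-10.1−(-8.1))² = 84.64 + 4 = 88.64
|uD|² = (-0.8−0.8)² + (-10.1−(-2.2))² = 2.56 + 62.41 = 64.97
|uE|² = (-0.8−(-17.5))² + (-10.1−16.3)² = 278.89 + 696.96 = 975.85
Sorted ascending: A, D, C, B, … — the third-nearest is C.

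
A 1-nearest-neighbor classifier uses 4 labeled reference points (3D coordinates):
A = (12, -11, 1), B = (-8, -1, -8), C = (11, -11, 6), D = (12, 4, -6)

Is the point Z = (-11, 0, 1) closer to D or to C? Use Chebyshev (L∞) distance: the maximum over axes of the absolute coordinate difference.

C

d(Z,D) = max(23, 4, 7) = 23
d(Z,C) = max(22, 11, 5) = 22
23 > 22, so C is closer.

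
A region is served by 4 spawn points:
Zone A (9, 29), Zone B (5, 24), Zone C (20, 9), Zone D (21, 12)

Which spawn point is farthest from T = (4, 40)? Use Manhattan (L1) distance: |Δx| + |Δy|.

Zone C

d(T, Zone A) = |4−9| + |40−29| = 5 + 11 = 16
d(T, Zone B) = |4−5| + |40−24| = 1 + 16 = 17
d(T, Zone C) = |4−20| + |40−9| = 16 + 31 = 47
d(T, Zone D) = |4−21| + |40−12| = 17 + 28 = 45
The largest is to Zone C.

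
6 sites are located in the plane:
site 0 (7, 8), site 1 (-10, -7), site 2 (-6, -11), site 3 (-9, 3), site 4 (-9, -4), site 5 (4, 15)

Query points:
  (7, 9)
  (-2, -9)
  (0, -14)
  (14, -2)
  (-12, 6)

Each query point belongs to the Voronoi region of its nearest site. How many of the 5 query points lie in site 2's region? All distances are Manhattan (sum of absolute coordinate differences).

(7, 9) — d to each: site 0:1, site 1:33, site 2:33, site 3:22, site 4:29, site 5:9 → nearest is site 0
(-2, -9) — d to each: site 0:26, site 1:10, site 2:6, site 3:19, site 4:12, site 5:30 → nearest is site 2
(0, -14) — d to each: site 0:29, site 1:17, site 2:9, site 3:26, site 4:19, site 5:33 → nearest is site 2
(14, -2) — d to each: site 0:17, site 1:29, site 2:29, site 3:28, site 4:25, site 5:27 → nearest is site 0
(-12, 6) — d to each: site 0:21, site 1:15, site 2:23, site 3:6, site 4:13, site 5:25 → nearest is site 3
2 of the 5 points have site 2 as nearest.

2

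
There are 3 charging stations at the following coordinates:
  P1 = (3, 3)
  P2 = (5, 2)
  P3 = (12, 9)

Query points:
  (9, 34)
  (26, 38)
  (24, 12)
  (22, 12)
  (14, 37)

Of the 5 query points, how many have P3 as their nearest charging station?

(9, 34) — d² to each: P1:997, P2:1040, P3:634 → nearest is P3
(26, 38) — d² to each: P1:1754, P2:1737, P3:1037 → nearest is P3
(24, 12) — d² to each: P1:522, P2:461, P3:153 → nearest is P3
(22, 12) — d² to each: P1:442, P2:389, P3:109 → nearest is P3
(14, 37) — d² to each: P1:1277, P2:1306, P3:788 → nearest is P3
5 of the 5 points have P3 as nearest.

5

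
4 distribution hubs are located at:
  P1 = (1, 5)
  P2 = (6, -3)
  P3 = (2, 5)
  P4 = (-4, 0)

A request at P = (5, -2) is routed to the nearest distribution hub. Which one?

P2

Squared Euclidean distances:
|PP1|² = (5−1)² + (-2−5)² = 16 + 49 = 65
|PP2|² = (5−6)² + (-2−(-3))² = 1 + 1 = 2
|PP3|² = (5−2)² + (-2−5)² = 9 + 49 = 58
|PP4|² = (5−(-4))² + (-2−0)² = 81 + 4 = 85
P2 is nearest.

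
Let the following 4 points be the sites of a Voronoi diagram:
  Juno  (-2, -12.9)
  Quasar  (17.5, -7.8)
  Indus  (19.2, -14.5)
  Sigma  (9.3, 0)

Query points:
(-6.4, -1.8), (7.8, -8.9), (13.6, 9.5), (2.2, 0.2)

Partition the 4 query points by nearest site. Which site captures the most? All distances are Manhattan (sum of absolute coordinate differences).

(-6.4, -1.8) — d to each: Juno:15.5, Quasar:29.9, Indus:38.3, Sigma:17.5 → nearest is Juno
(7.8, -8.9) — d to each: Juno:13.8, Quasar:10.8, Indus:17, Sigma:10.4 → nearest is Sigma
(13.6, 9.5) — d to each: Juno:38, Quasar:21.2, Indus:29.6, Sigma:13.8 → nearest is Sigma
(2.2, 0.2) — d to each: Juno:17.3, Quasar:23.3, Indus:31.7, Sigma:7.3 → nearest is Sigma
Tally — Juno:1, Sigma:3. Sigma captures the most (3).

Sigma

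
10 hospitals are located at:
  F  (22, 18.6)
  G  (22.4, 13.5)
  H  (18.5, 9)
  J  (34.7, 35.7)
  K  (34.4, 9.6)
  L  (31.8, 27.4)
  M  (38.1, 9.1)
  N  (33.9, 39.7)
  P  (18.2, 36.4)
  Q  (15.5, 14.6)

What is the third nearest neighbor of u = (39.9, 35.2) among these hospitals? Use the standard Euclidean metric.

L

Compare squared distances (the ordering matches that of the actual distances):
|uF|² = 320.41 + 275.56 = 595.97
|uG|² = 306.25 + 470.89 = 777.14
|uH|² = 457.96 + 686.44 = 1144.4
|uJ|² = 27.04 + 0.25 = 27.29
|uK|² = 30.25 + 655.36 = 685.61
|uL|² = 65.61 + 60.84 = 126.45
|uM|² = 3.24 + 681.21 = 684.45
|uN|² = 36 + 20.25 = 56.25
|uP|² = 470.89 + 1.44 = 472.33
|uQ|² = 595.36 + 424.36 = 1019.72
Sorted ascending: J, N, L, P, … — the third-nearest is L.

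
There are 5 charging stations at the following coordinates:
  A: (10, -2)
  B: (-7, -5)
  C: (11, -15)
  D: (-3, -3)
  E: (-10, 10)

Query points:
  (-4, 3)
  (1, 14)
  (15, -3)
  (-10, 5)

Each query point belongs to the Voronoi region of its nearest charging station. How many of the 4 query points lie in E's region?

2

(-4, 3) — d² to each: A:221, B:73, C:549, D:37, E:85 → nearest is D
(1, 14) — d² to each: A:337, B:425, C:941, D:305, E:137 → nearest is E
(15, -3) — d² to each: A:26, B:488, C:160, D:324, E:794 → nearest is A
(-10, 5) — d² to each: A:449, B:109, C:841, D:113, E:25 → nearest is E
2 of the 4 points have E as nearest.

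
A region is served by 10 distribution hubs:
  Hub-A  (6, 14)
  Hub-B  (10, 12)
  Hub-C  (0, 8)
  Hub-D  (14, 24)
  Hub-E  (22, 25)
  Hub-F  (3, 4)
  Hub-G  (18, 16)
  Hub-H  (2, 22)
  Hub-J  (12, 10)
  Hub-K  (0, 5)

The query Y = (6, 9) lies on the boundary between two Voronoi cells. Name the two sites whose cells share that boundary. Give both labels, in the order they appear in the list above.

Hub-A and Hub-B

Squared distances from Y to each site:
d²(Y, Hub-A) = (6−6)² + (9−14)² = 0 + 25 = 25
d²(Y, Hub-B) = (6−10)² + (9−12)² = 16 + 9 = 25
d²(Y, Hub-C) = (6−0)² + (9−8)² = 36 + 1 = 37
d²(Y, Hub-D) = (6−14)² + (9−24)² = 64 + 225 = 289
d²(Y, Hub-E) = (6−22)² + (9−25)² = 256 + 256 = 512
d²(Y, Hub-F) = (6−3)² + (9−4)² = 9 + 25 = 34
d²(Y, Hub-G) = (6−18)² + (9−16)² = 144 + 49 = 193
d²(Y, Hub-H) = (6−2)² + (9−22)² = 16 + 169 = 185
d²(Y, Hub-J) = (6−12)² + (9−10)² = 36 + 1 = 37
d²(Y, Hub-K) = (6−0)² + (9−5)² = 36 + 16 = 52
Y is equidistant from Hub-A and Hub-B (both at squared distance 25), and every other site is strictly farther — so Y lies on the Hub-A–Hub-B Voronoi edge.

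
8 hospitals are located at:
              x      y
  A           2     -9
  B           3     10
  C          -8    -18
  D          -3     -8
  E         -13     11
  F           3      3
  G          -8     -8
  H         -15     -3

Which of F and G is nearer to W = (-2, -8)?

Compare squared distances:
|WF|² = (-2−3)² + (-8−3)² = 25 + 121 = 146
|WG|² = (-2−(-8))² + (-8−(-8))² = 36 + 0 = 36
146 > 36, so G is closer.

G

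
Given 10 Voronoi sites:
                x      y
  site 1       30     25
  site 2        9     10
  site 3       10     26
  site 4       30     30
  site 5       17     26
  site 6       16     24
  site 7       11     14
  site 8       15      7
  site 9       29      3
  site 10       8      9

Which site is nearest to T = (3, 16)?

site 7

Squared Euclidean distances:
d²(T, site 1) = (3−30)² + (16−25)² = 729 + 81 = 810
d²(T, site 2) = (3−9)² + (16−10)² = 36 + 36 = 72
d²(T, site 3) = (3−10)² + (16−26)² = 49 + 100 = 149
d²(T, site 4) = (3−30)² + (16−30)² = 729 + 196 = 925
d²(T, site 5) = (3−17)² + (16−26)² = 196 + 100 = 296
d²(T, site 6) = (3−16)² + (16−24)² = 169 + 64 = 233
d²(T, site 7) = (3−11)² + (16−14)² = 64 + 4 = 68
d²(T, site 8) = (3−15)² + (16−7)² = 144 + 81 = 225
d²(T, site 9) = (3−29)² + (16−3)² = 676 + 169 = 845
d²(T, site 10) = (3−8)² + (16−9)² = 25 + 49 = 74
The smallest is to site 7, so T lies in the Voronoi region of site 7.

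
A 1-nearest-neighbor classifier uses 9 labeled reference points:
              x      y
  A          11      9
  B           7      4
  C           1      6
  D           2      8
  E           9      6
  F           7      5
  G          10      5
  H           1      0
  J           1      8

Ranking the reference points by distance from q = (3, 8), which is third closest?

C

Squared Euclidean distances:
|qA|² = 64 + 1 = 65
|qB|² = 16 + 16 = 32
|qC|² = 4 + 4 = 8
|qD|² = 1 + 0 = 1
|qE|² = 36 + 4 = 40
|qF|² = 16 + 9 = 25
|qG|² = 49 + 9 = 58
|qH|² = 4 + 64 = 68
|qJ|² = 4 + 0 = 4
Sorted ascending: D, J, C, F, … — the third-nearest is C.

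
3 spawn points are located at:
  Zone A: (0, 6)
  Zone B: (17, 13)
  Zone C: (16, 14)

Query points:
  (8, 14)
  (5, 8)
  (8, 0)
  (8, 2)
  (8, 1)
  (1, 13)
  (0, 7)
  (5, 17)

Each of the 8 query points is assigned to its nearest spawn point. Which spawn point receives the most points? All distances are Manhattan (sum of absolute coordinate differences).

(8, 14) — d to each: Zone A:16, Zone B:10, Zone C:8 → nearest is Zone C
(5, 8) — d to each: Zone A:7, Zone B:17, Zone C:17 → nearest is Zone A
(8, 0) — d to each: Zone A:14, Zone B:22, Zone C:22 → nearest is Zone A
(8, 2) — d to each: Zone A:12, Zone B:20, Zone C:20 → nearest is Zone A
(8, 1) — d to each: Zone A:13, Zone B:21, Zone C:21 → nearest is Zone A
(1, 13) — d to each: Zone A:8, Zone B:16, Zone C:16 → nearest is Zone A
(0, 7) — d to each: Zone A:1, Zone B:23, Zone C:23 → nearest is Zone A
(5, 17) — d to each: Zone A:16, Zone B:16, Zone C:14 → nearest is Zone C
Tally — Zone A:6, Zone C:2. Zone A captures the most (6).

Zone A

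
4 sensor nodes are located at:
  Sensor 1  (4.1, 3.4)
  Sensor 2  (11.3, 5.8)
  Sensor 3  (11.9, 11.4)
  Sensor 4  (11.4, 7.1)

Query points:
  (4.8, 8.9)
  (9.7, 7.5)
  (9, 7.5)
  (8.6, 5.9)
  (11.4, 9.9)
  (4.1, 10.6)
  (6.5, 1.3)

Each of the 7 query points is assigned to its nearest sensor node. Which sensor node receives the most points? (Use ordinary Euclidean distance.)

(4.8, 8.9) — d² to each: Sensor 1:30.74, Sensor 2:51.86, Sensor 3:56.66, Sensor 4:46.8 → nearest is Sensor 1
(9.7, 7.5) — d² to each: Sensor 1:48.17, Sensor 2:5.45, Sensor 3:20.05, Sensor 4:3.05 → nearest is Sensor 4
(9, 7.5) — d² to each: Sensor 1:40.82, Sensor 2:8.18, Sensor 3:23.62, Sensor 4:5.92 → nearest is Sensor 4
(8.6, 5.9) — d² to each: Sensor 1:26.5, Sensor 2:7.3, Sensor 3:41.14, Sensor 4:9.28 → nearest is Sensor 2
(11.4, 9.9) — d² to each: Sensor 1:95.54, Sensor 2:16.82, Sensor 3:2.5, Sensor 4:7.84 → nearest is Sensor 3
(4.1, 10.6) — d² to each: Sensor 1:51.84, Sensor 2:74.88, Sensor 3:61.48, Sensor 4:65.54 → nearest is Sensor 1
(6.5, 1.3) — d² to each: Sensor 1:10.17, Sensor 2:43.29, Sensor 3:131.17, Sensor 4:57.65 → nearest is Sensor 1
Tally — Sensor 1:3, Sensor 2:1, Sensor 3:1, Sensor 4:2. Sensor 1 captures the most (3).

Sensor 1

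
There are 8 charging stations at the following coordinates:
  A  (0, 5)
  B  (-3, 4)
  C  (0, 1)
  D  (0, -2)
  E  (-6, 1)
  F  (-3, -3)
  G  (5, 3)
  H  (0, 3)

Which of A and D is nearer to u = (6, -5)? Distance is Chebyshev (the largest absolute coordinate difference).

d(u,A) = max(6, 10) = 10
d(u,D) = max(6, 3) = 6
10 > 6, so D is closer.

D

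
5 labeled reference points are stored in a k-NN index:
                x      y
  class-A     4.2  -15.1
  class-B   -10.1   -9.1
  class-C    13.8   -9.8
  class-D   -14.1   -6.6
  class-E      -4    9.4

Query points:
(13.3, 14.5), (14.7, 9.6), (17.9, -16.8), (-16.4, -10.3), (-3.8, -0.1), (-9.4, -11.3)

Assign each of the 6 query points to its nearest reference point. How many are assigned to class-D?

(13.3, 14.5) — d² to each: class-A:958.97, class-B:1104.52, class-C:590.74, class-D:1195.97, class-E:325.3 → nearest is class-E
(14.7, 9.6) — d² to each: class-A:720.34, class-B:964.73, class-C:377.17, class-D:1091.88, class-E:349.73 → nearest is class-E
(17.9, -16.8) — d² to each: class-A:190.58, class-B:843.29, class-C:65.81, class-D:1128.04, class-E:1166.05 → nearest is class-C
(-16.4, -10.3) — d² to each: class-A:447.4, class-B:41.13, class-C:912.29, class-D:18.98, class-E:541.85 → nearest is class-D
(-3.8, -0.1) — d² to each: class-A:289, class-B:120.69, class-C:403.85, class-D:148.34, class-E:90.29 → nearest is class-E
(-9.4, -11.3) — d² to each: class-A:199.4, class-B:5.33, class-C:540.49, class-D:44.18, class-E:457.65 → nearest is class-B
1 of the 6 points has class-D as nearest.

1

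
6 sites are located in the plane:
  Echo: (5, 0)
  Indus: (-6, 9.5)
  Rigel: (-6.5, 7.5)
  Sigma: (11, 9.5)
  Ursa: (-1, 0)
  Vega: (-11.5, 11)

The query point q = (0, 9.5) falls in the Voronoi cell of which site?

Indus

Since √ is increasing, it suffices to compare squared distances:
d²(q, Echo) = (0−5)² + (9.5−0)² = 25 + 90.25 = 115.25
d²(q, Indus) = (0−(-6))² + (9.5−9.5)² = 36 + 0 = 36
d²(q, Rigel) = (0−(-6.5))² + (9.5−7.5)² = 42.25 + 4 = 46.25
d²(q, Sigma) = (0−11)² + (9.5−9.5)² = 121 + 0 = 121
d²(q, Ursa) = (0−(-1))² + (9.5−0)² = 1 + 90.25 = 91.25
d²(q, Vega) = (0−(-11.5))² + (9.5−11)² = 132.25 + 2.25 = 134.5
Minimum is at Indus.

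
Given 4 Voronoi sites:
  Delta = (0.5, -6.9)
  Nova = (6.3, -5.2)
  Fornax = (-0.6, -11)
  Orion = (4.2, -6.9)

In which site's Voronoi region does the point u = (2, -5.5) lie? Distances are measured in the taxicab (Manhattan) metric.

Delta

d(u, Delta) = 1.5 + 1.4 = 2.9
d(u, Nova) = 4.3 + 0.3 = 4.6
d(u, Fornax) = 2.6 + 5.5 = 8.1
d(u, Orion) = 2.2 + 1.4 = 3.6
Minimum is at Delta.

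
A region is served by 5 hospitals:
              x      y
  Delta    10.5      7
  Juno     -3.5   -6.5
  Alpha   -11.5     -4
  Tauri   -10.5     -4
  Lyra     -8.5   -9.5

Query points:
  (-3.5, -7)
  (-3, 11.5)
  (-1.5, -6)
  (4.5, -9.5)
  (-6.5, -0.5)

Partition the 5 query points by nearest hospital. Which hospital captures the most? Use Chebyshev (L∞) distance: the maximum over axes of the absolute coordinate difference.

Juno

(-3.5, -7) — d to each: Delta:14, Juno:0.5, Alpha:8, Tauri:7, Lyra:5 → nearest is Juno
(-3, 11.5) — d to each: Delta:13.5, Juno:18, Alpha:15.5, Tauri:15.5, Lyra:21 → nearest is Delta
(-1.5, -6) — d to each: Delta:13, Juno:2, Alpha:10, Tauri:9, Lyra:7 → nearest is Juno
(4.5, -9.5) — d to each: Delta:16.5, Juno:8, Alpha:16, Tauri:15, Lyra:13 → nearest is Juno
(-6.5, -0.5) — d to each: Delta:17, Juno:6, Alpha:5, Tauri:4, Lyra:9 → nearest is Tauri
Tally — Delta:1, Juno:3, Tauri:1. Juno captures the most (3).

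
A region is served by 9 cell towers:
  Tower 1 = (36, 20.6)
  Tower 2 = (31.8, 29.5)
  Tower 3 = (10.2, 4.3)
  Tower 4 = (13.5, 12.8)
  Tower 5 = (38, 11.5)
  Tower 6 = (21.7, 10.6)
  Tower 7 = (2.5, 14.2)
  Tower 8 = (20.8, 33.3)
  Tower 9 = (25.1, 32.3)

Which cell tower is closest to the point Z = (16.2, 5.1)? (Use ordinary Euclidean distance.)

Tower 3

Squared Euclidean distances:
d²(Z, Tower 1) = (16.2−36)² + (5.1−20.6)² = 392.04 + 240.25 = 632.29
d²(Z, Tower 2) = (16.2−31.8)² + (5.1−29.5)² = 243.36 + 595.36 = 838.72
d²(Z, Tower 3) = (16.2−10.2)² + (5.1−4.3)² = 36 + 0.64 = 36.64
d²(Z, Tower 4) = (16.2−13.5)² + (5.1−12.8)² = 7.29 + 59.29 = 66.58
d²(Z, Tower 5) = (16.2−38)² + (5.1−11.5)² = 475.24 + 40.96 = 516.2
d²(Z, Tower 6) = (16.2−21.7)² + (5.1−10.6)² = 30.25 + 30.25 = 60.5
d²(Z, Tower 7) = (16.2−2.5)² + (5.1−14.2)² = 187.69 + 82.81 = 270.5
d²(Z, Tower 8) = (16.2−20.8)² + (5.1−33.3)² = 21.16 + 795.24 = 816.4
d²(Z, Tower 9) = (16.2−25.1)² + (5.1−32.3)² = 79.21 + 739.84 = 819.05
The smallest is to Tower 3, so Z lies in the Voronoi region of Tower 3.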